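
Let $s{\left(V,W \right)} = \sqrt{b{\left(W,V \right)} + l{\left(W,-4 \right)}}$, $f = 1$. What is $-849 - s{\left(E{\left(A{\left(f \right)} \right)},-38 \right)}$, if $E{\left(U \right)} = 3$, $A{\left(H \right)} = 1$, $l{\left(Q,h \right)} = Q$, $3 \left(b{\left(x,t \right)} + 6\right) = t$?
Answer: $-849 - i \sqrt{43} \approx -849.0 - 6.5574 i$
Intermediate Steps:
$b{\left(x,t \right)} = -6 + \frac{t}{3}$
$s{\left(V,W \right)} = \sqrt{-6 + W + \frac{V}{3}}$ ($s{\left(V,W \right)} = \sqrt{\left(-6 + \frac{V}{3}\right) + W} = \sqrt{-6 + W + \frac{V}{3}}$)
$-849 - s{\left(E{\left(A{\left(f \right)} \right)},-38 \right)} = -849 - \frac{\sqrt{-54 + 3 \cdot 3 + 9 \left(-38\right)}}{3} = -849 - \frac{\sqrt{-54 + 9 - 342}}{3} = -849 - \frac{\sqrt{-387}}{3} = -849 - \frac{3 i \sqrt{43}}{3} = -849 - i \sqrt{43}$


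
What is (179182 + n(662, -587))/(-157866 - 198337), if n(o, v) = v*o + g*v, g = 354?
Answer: 417210/356203 ≈ 1.1713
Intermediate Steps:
n(o, v) = 354*v + o*v (n(o, v) = v*o + 354*v = o*v + 354*v = 354*v + o*v)
(179182 + n(662, -587))/(-157866 - 198337) = (179182 - 587*(354 + 662))/(-157866 - 198337) = (179182 - 587*1016)/(-356203) = (179182 - 596392)*(-1/356203) = -417210*(-1/356203) = 417210/356203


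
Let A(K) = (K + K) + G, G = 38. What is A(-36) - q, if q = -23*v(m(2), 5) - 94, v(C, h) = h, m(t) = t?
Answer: 175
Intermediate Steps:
A(K) = 38 + 2*K (A(K) = (K + K) + 38 = 2*K + 38 = 38 + 2*K)
q = -209 (q = -23*5 - 94 = -115 - 94 = -209)
A(-36) - q = (38 + 2*(-36)) - 1*(-209) = (38 - 72) + 209 = -34 + 209 = 175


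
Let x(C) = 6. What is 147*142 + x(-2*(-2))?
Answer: 20880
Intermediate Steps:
147*142 + x(-2*(-2)) = 147*142 + 6 = 20874 + 6 = 20880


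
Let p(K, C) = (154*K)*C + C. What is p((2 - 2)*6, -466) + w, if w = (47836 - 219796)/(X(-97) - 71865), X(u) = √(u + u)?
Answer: -2394335637854/5164578419 + 171960*I*√194/5164578419 ≈ -463.61 + 0.00046376*I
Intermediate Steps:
X(u) = √2*√u (X(u) = √(2*u) = √2*√u)
p(K, C) = C + 154*C*K (p(K, C) = 154*C*K + C = C + 154*C*K)
w = -171960/(-71865 + I*√194) (w = (47836 - 219796)/(√2*√(-97) - 71865) = -171960/(√2*(I*√97) - 71865) = -171960/(I*√194 - 71865) = -171960/(-71865 + I*√194) ≈ 2.3928 + 0.00046376*I)
p((2 - 2)*6, -466) + w = -466*(1 + 154*((2 - 2)*6)) + (12357905400/5164578419 + 171960*I*√194/5164578419) = -466*(1 + 154*(0*6)) + (12357905400/5164578419 + 171960*I*√194/5164578419) = -466*(1 + 154*0) + (12357905400/5164578419 + 171960*I*√194/5164578419) = -466*(1 + 0) + (12357905400/5164578419 + 171960*I*√194/5164578419) = -466*1 + (12357905400/5164578419 + 171960*I*√194/5164578419) = -466 + (12357905400/5164578419 + 171960*I*√194/5164578419) = -2394335637854/5164578419 + 171960*I*√194/5164578419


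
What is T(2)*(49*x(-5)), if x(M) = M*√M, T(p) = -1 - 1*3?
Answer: 980*I*√5 ≈ 2191.3*I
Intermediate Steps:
T(p) = -4 (T(p) = -1 - 3 = -4)
x(M) = M^(3/2)
T(2)*(49*x(-5)) = -196*(-5)^(3/2) = -196*(-5*I*√5) = -(-980)*I*√5 = 980*I*√5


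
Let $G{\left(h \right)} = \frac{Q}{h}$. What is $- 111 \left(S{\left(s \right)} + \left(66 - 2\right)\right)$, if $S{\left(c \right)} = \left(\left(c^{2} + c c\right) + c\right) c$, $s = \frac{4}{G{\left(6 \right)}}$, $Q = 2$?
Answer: $-406704$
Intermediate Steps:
$G{\left(h \right)} = \frac{2}{h}$
$s = 12$ ($s = \frac{4}{2 \cdot \frac{1}{6}} = 4 \frac{1}{\frac{1}{3}} = 4 \cdot 3 = 12$)
$S{\left(c \right)} = c \left(c + 2 c^{2}\right)$ ($S{\left(c \right)} = \left(\left(c^{2} + c^{2}\right) + c\right) c = \left(2 c^{2} + c\right) c = \left(c + 2 c^{2}\right) c = c \left(c + 2 c^{2}\right)$)
$- 111 \left(S{\left(s \right)} + \left(66 - 2\right)\right) = - 111 \left(12^{2} \left(1 + 2 \cdot 12\right) + \left(66 - 2\right)\right) = - 111 \left(144 \left(1 + 24\right) + 64\right) = - 111 \left(144 \cdot 25 + 64\right) = - 111 \left(3600 + 64\right) = \left(-111\right) 3664 = -406704$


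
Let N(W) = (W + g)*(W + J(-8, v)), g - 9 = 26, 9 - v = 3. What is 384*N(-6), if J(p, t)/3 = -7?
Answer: -300672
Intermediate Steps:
v = 6 (v = 9 - 1*3 = 9 - 3 = 6)
J(p, t) = -21 (J(p, t) = 3*(-7) = -21)
g = 35 (g = 9 + 26 = 35)
N(W) = (-21 + W)*(35 + W) (N(W) = (W + 35)*(W - 21) = (35 + W)*(-21 + W) = (-21 + W)*(35 + W))
384*N(-6) = 384*(-735 + (-6)**2 + 14*(-6)) = 384*(-735 + 36 - 84) = 384*(-783) = -300672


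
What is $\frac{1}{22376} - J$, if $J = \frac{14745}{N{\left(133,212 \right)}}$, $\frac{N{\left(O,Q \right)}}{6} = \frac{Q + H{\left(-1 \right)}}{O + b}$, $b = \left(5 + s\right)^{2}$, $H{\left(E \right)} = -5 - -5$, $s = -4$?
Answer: $- \frac{1842132117}{1185928} \approx -1553.3$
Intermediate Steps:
$H{\left(E \right)} = 0$ ($H{\left(E \right)} = -5 + 5 = 0$)
$b = 1$ ($b = \left(5 - 4\right)^{2} = 1^{2} = 1$)
$N{\left(O,Q \right)} = \frac{6 Q}{1 + O}$ ($N{\left(O,Q \right)} = 6 \frac{Q + 0}{O + 1} = 6 \frac{Q}{1 + O} = \frac{6 Q}{1 + O}$)
$J = \frac{329305}{212}$ ($J = \frac{14745}{6 \cdot 212 \frac{1}{1 + 133}} = \frac{14745}{6 \cdot 212 \cdot \frac{1}{134}} = \frac{14745}{\frac{636}{67}} = 14745 \cdot \frac{67}{636} = \frac{329305}{212} \approx 1553.3$)
$\frac{1}{22376} - J = \frac{1}{22376} - \frac{329305}{212} = - \frac{1842132117}{1185928}$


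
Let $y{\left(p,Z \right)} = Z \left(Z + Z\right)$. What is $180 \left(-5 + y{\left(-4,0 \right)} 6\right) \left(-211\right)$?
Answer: $189900$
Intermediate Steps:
$y{\left(p,Z \right)} = 2 Z^{2}$ ($y{\left(p,Z \right)} = Z 2 Z = 2 Z^{2}$)
$180 \left(-5 + y{\left(-4,0 \right)} 6\right) \left(-211\right) = 180 \left(-5 + 2 \cdot 0^{2} \cdot 6\right) \left(-211\right) = 180 \left(-5 + 2 \cdot 0 \cdot 6\right) \left(-211\right) = 180 \left(-5 + 0 \cdot 6\right) \left(-211\right) = 180 \left(-5 + 0\right) \left(-211\right) = 180 \left(-5\right) \left(-211\right) = \left(-900\right) \left(-211\right) = 189900$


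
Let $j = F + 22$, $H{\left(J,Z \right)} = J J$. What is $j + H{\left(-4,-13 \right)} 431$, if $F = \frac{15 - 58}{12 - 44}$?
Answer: $\frac{221419}{32} \approx 6919.3$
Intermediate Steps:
$H{\left(J,Z \right)} = J^{2}$
$F = \frac{43}{32}$ ($F = - \frac{43}{-32} = \left(-43\right) \left(- \frac{1}{32}\right) = \frac{43}{32} \approx 1.3438$)
$j = \frac{747}{32}$ ($j = \frac{43}{32} + 22 = \frac{747}{32} \approx 23.344$)
$j + H{\left(-4,-13 \right)} 431 = \frac{747}{32} + \left(-4\right)^{2} \cdot 431 = \frac{747}{32} + 16 \cdot 431 = \frac{747}{32} + 6896 = \frac{221419}{32}$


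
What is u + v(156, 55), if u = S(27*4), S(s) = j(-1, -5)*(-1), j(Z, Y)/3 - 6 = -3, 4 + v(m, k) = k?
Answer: 42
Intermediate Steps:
v(m, k) = -4 + k
j(Z, Y) = 9 (j(Z, Y) = 18 + 3*(-3) = 18 - 9 = 9)
S(s) = -9 (S(s) = 9*(-1) = -9)
u = -9
u + v(156, 55) = -9 + (-4 + 55) = -9 + 51 = 42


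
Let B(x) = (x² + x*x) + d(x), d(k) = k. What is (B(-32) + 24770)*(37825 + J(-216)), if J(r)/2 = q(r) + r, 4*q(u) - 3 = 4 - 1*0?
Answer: 1001702649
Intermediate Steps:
q(u) = 7/4 (q(u) = ¾ + (4 - 1*0)/4 = ¾ + (4 + 0)/4 = ¾ + (¼)*4 = ¾ + 1 = 7/4)
B(x) = x + 2*x² (B(x) = (x² + x*x) + x = (x² + x²) + x = 2*x² + x = x + 2*x²)
J(r) = 7/2 + 2*r (J(r) = 2*(7/4 + r) = 7/2 + 2*r)
(B(-32) + 24770)*(37825 + J(-216)) = (-32*(1 + 2*(-32)) + 24770)*(37825 + (7/2 + 2*(-216))) = (-32*(1 - 64) + 24770)*(37825 + (7/2 - 432)) = (-32*(-63) + 24770)*(37825 - 857/2) = (2016 + 24770)*(74793/2) = 26786*(74793/2) = 1001702649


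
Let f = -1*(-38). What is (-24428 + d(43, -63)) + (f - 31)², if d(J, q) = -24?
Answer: -24403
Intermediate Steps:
f = 38
(-24428 + d(43, -63)) + (f - 31)² = (-24428 - 24) + (38 - 31)² = -24452 + 7² = -24452 + 49 = -24403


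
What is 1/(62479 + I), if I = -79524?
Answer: -1/17045 ≈ -5.8668e-5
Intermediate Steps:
1/(62479 + I) = 1/(62479 - 79524) = 1/(-17045) = -1/17045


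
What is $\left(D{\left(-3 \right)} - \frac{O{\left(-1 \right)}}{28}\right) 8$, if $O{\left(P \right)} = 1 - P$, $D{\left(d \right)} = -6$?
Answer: $- \frac{340}{7} \approx -48.571$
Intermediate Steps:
$\left(D{\left(-3 \right)} - \frac{O{\left(-1 \right)}}{28}\right) 8 = \left(-6 - \frac{1 - -1}{28}\right) 8 = \left(-6 - \left(1 + 1\right) \frac{1}{28}\right) 8 = \left(-6 - 2 \cdot \frac{1}{28}\right) 8 = \left(-6 - \frac{1}{14}\right) 8 = \left(- \frac{85}{14}\right) 8 = - \frac{340}{7}$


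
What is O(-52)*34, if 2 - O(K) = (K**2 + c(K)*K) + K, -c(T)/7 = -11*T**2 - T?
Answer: 367378092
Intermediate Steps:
c(T) = 7*T + 77*T**2 (c(T) = -7*(-11*T**2 - T) = -7*(-T - 11*T**2) = 7*T + 77*T**2)
O(K) = 2 - K - K**2 - 7*K**2*(1 + 11*K) (O(K) = 2 - ((K**2 + (7*K*(1 + 11*K))*K) + K) = 2 - ((K**2 + 7*K**2*(1 + 11*K)) + K) = 2 - (K + K**2 + 7*K**2*(1 + 11*K)) = 2 + (-K - K**2 - 7*K**2*(1 + 11*K)) = 2 - K - K**2 - 7*K**2*(1 + 11*K))
O(-52)*34 = (2 - 1*(-52) - 77*(-52)**3 - 8*(-52)**2)*34 = (2 + 52 - 77*(-140608) - 8*2704)*34 = (2 + 52 + 10826816 - 21632)*34 = 10805238*34 = 367378092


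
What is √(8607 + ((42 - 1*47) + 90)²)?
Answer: 2*√3958 ≈ 125.83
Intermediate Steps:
√(8607 + ((42 - 1*47) + 90)²) = √(8607 + ((42 - 47) + 90)²) = √(8607 + (-5 + 90)²) = √(8607 + 85²) = √(8607 + 7225) = √15832 = 2*√3958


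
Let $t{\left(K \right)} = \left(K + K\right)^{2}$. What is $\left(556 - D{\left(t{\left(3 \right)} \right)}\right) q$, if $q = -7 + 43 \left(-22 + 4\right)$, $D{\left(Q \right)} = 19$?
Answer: $-419397$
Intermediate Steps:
$t{\left(K \right)} = 4 K^{2}$ ($t{\left(K \right)} = \left(2 K\right)^{2} = 4 K^{2}$)
$q = -781$ ($q = -7 + 43 \left(-18\right) = -7 - 774 = -781$)
$\left(556 - D{\left(t{\left(3 \right)} \right)}\right) q = \left(556 - 19\right) \left(-781\right) = 537 \left(-781\right) = -419397$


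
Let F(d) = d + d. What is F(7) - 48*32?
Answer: -1522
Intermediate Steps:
F(d) = 2*d
F(7) - 48*32 = 2*7 - 48*32 = 14 - 1536 = -1522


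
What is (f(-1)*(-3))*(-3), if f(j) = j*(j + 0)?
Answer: 9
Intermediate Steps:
f(j) = j² (f(j) = j*j = j²)
(f(-1)*(-3))*(-3) = ((-1)²*(-3))*(-3) = (1*(-3))*(-3) = -3*(-3) = 9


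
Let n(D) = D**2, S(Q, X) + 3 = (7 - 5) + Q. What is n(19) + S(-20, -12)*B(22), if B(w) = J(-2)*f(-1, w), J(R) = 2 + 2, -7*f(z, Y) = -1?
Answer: 349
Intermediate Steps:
f(z, Y) = 1/7 (f(z, Y) = -1/7*(-1) = 1/7)
J(R) = 4
B(w) = 4/7 (B(w) = 4*(1/7) = 4/7)
S(Q, X) = -1 + Q (S(Q, X) = -3 + ((7 - 5) + Q) = -3 + (2 + Q) = -1 + Q)
n(19) + S(-20, -12)*B(22) = 19**2 + (-1 - 20)*(4/7) = 361 - 21*4/7 = 361 - 12 = 349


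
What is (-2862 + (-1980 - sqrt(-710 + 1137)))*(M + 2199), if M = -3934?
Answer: 8400870 + 1735*sqrt(427) ≈ 8.4367e+6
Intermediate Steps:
(-2862 + (-1980 - sqrt(-710 + 1137)))*(M + 2199) = (-2862 + (-1980 - sqrt(-710 + 1137)))*(-3934 + 2199) = (-2862 + (-1980 - sqrt(427)))*(-1735) = (-4842 - sqrt(427))*(-1735) = 8400870 + 1735*sqrt(427)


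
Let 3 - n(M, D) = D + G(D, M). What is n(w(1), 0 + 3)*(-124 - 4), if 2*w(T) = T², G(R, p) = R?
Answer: 384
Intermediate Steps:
w(T) = T²/2
n(M, D) = 3 - 2*D (n(M, D) = 3 - (D + D) = 3 - 2*D)
n(w(1), 0 + 3)*(-124 - 4) = (3 - 2*(0 + 3))*(-124 - 4) = (3 - 2*3)*(-128) = (3 - 6)*(-128) = -3*(-128) = 384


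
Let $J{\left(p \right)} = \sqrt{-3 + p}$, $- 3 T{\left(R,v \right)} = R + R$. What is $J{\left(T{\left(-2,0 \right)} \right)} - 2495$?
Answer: $-2495 + \frac{i \sqrt{15}}{3} \approx -2495.0 + 1.291 i$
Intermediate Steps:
$T{\left(R,v \right)} = - \frac{2 R}{3}$ ($T{\left(R,v \right)} = - \frac{R + R}{3} = - \frac{2 R}{3}$)
$J{\left(T{\left(-2,0 \right)} \right)} - 2495 = \sqrt{-3 - - \frac{4}{3}} - 2495 = \sqrt{-3 + \frac{4}{3}} - 2495 = \sqrt{- \frac{5}{3}} - 2495 = \frac{i \sqrt{15}}{3} - 2495 = -2495 + \frac{i \sqrt{15}}{3}$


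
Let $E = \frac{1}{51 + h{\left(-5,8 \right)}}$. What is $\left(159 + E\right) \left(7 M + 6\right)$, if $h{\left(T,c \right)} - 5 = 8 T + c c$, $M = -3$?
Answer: $- \frac{38163}{16} \approx -2385.2$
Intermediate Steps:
$h{\left(T,c \right)} = 5 + c^{2} + 8 T$ ($h{\left(T,c \right)} = 5 + \left(8 T + c c\right) = 5 + \left(8 T + c^{2}\right) = 5 + \left(c^{2} + 8 T\right) = 5 + c^{2} + 8 T$)
$E = \frac{1}{80}$ ($E = \frac{1}{51 + \left(5 + 8^{2} + 8 \left(-5\right)\right)} = \frac{1}{51 + \left(5 + 64 - 40\right)} = \frac{1}{51 + 29} = \frac{1}{80} \approx 0.0125$)
$\left(159 + E\right) \left(7 M + 6\right) = \left(159 + \frac{1}{80}\right) \left(7 \left(-3\right) + 6\right) = \frac{12721 \left(-21 + 6\right)}{80} = \frac{12721}{80} \left(-15\right) = - \frac{38163}{16}$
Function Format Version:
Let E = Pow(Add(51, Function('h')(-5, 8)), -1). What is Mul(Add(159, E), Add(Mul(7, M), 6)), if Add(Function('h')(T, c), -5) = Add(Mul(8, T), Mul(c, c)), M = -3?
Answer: Rational(-38163, 16) ≈ -2385.2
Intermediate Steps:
Function('h')(T, c) = Add(5, Pow(c, 2), Mul(8, T)) (Function('h')(T, c) = Add(5, Add(Mul(8, T), Mul(c, c))) = Add(5, Add(Mul(8, T), Pow(c, 2))) = Add(5, Add(Pow(c, 2), Mul(8, T))) = Add(5, Pow(c, 2), Mul(8, T)))
E = Rational(1, 80) (E = Pow(Add(51, Add(5, Pow(8, 2), Mul(8, -5))), -1) = Pow(Add(51, Add(5, 64, -40)), -1) = Pow(Add(51, 29), -1) = Pow(80, -1) = Rational(1, 80) ≈ 0.012500)
Mul(Add(159, E), Add(Mul(7, M), 6)) = Mul(Add(159, Rational(1, 80)), Add(Mul(7, -3), 6)) = Mul(Rational(12721, 80), Add(-21, 6)) = Mul(Rational(12721, 80), -15) = Rational(-38163, 16)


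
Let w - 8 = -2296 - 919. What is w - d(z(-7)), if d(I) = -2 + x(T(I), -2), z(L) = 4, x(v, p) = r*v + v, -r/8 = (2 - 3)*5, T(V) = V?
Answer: -3369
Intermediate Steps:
r = 40 (r = -8*(2 - 3)*5 = -(-8)*5 = -8*(-5) = 40)
x(v, p) = 41*v (x(v, p) = 40*v + v = 41*v)
w = -3207 (w = 8 + (-2296 - 919) = 8 - 3215 = -3207)
d(I) = -2 + 41*I
w - d(z(-7)) = -3207 - (-2 + 41*4) = -3207 - (-2 + 164) = -3207 - 1*162 = -3207 - 162 = -3369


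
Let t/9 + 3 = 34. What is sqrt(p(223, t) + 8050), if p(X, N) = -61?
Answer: sqrt(7989) ≈ 89.381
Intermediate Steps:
t = 279 (t = -27 + 9*34 = -27 + 306 = 279)
sqrt(p(223, t) + 8050) = sqrt(-61 + 8050) = sqrt(7989)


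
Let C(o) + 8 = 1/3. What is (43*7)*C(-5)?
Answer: -6923/3 ≈ -2307.7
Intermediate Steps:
C(o) = -23/3 (C(o) = -8 + 1/3 = -8 + ⅓ = -23/3)
(43*7)*C(-5) = (43*7)*(-23/3) = 301*(-23/3) = -6923/3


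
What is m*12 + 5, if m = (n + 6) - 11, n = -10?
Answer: -175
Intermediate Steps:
m = -15 (m = (-10 + 6) - 11 = -4 - 11 = -15)
m*12 + 5 = -15*12 + 5 = -180 + 5 = -175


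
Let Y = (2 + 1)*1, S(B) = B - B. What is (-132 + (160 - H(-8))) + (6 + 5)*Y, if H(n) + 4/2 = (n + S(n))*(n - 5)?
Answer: -41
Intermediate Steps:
S(B) = 0
H(n) = -2 + n*(-5 + n) (H(n) = -2 + (n + 0)*(n - 5) = -2 + n*(-5 + n))
Y = 3 (Y = 3*1 = 3)
(-132 + (160 - H(-8))) + (6 + 5)*Y = (-132 + (160 - (-2 + (-8)² - 5*(-8)))) + (6 + 5)*3 = (-132 + (160 - (-2 + 64 + 40))) + 11*3 = (-132 + (160 - 1*102)) + 33 = (-132 + (160 - 102)) + 33 = (-132 + 58) + 33 = -74 + 33 = -41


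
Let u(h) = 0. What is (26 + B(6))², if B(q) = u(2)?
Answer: 676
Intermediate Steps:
B(q) = 0
(26 + B(6))² = (26 + 0)² = 26² = 676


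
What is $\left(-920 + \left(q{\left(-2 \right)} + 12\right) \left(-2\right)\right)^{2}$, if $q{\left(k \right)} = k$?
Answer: $883600$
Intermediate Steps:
$\left(-920 + \left(q{\left(-2 \right)} + 12\right) \left(-2\right)\right)^{2} = \left(-920 + \left(-2 + 12\right) \left(-2\right)\right)^{2} = \left(-920 + 10 \left(-2\right)\right)^{2} = \left(-920 - 20\right)^{2} = \left(-940\right)^{2} = 883600$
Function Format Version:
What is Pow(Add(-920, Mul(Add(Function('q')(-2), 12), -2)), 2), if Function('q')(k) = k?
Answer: 883600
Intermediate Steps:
Pow(Add(-920, Mul(Add(Function('q')(-2), 12), -2)), 2) = Pow(Add(-920, Mul(Add(-2, 12), -2)), 2) = Pow(Add(-920, Mul(10, -2)), 2) = Pow(Add(-920, -20), 2) = Pow(-940, 2) = 883600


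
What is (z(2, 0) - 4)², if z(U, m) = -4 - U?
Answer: 100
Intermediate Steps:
(z(2, 0) - 4)² = ((-4 - 1*2) - 4)² = ((-4 - 2) - 4)² = (-6 - 4)² = (-10)² = 100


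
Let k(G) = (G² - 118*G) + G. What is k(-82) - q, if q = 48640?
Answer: -32322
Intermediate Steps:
k(G) = G² - 117*G
k(-82) - q = -82*(-117 - 82) - 1*48640 = -82*(-199) - 48640 = 16318 - 48640 = -32322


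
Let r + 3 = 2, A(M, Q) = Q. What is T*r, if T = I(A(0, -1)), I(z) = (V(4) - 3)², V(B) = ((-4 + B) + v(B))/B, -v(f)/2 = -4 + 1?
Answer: -9/4 ≈ -2.2500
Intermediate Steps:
v(f) = 6 (v(f) = -2*(-4 + 1) = -2*(-3) = 6)
r = -1 (r = -3 + 2 = -1)
V(B) = (2 + B)/B (V(B) = ((-4 + B) + 6)/B = (2 + B)/B)
I(z) = 9/4 (I(z) = ((2 + 4)/4 - 3)² = ((¼)*6 - 3)² = (3/2 - 3)² = (-3/2)² = 9/4)
T = 9/4 ≈ 2.2500
T*r = (9/4)*(-1) = -9/4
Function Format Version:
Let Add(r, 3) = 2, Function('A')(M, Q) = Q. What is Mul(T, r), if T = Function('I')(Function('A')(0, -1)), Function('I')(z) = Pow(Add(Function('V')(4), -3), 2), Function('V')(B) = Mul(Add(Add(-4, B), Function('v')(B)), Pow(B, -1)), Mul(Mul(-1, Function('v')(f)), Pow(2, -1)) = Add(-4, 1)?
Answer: Rational(-9, 4) ≈ -2.2500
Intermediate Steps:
Function('v')(f) = 6 (Function('v')(f) = Mul(-2, Add(-4, 1)) = Mul(-2, -3) = 6)
r = -1 (r = Add(-3, 2) = -1)
Function('V')(B) = Mul(Pow(B, -1), Add(2, B)) (Function('V')(B) = Mul(Add(Add(-4, B), 6), Pow(B, -1)) = Mul(Add(2, B), Pow(B, -1)) = Mul(Pow(B, -1), Add(2, B)))
Function('I')(z) = Rational(9, 4) (Function('I')(z) = Pow(Add(Mul(Pow(4, -1), Add(2, 4)), -3), 2) = Pow(Add(Mul(Rational(1, 4), 6), -3), 2) = Pow(Add(Rational(3, 2), -3), 2) = Pow(Rational(-3, 2), 2) = Rational(9, 4))
T = Rational(9, 4) ≈ 2.2500
Mul(T, r) = Mul(Rational(9, 4), -1) = Rational(-9, 4)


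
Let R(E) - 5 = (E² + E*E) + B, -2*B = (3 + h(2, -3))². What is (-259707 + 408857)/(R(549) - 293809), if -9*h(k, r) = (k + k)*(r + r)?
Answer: 107388/222467 ≈ 0.48271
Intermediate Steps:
h(k, r) = -4*k*r/9 (h(k, r) = -(k + k)*(r + r)/9 = -2*k*2*r/9 = -4*k*r/9)
B = -289/18 (B = -(3 - 4/9*2*(-3))²/2 = -(3 + 8/3)²/2 = -(17/3)²/2 = -½*289/9 = -289/18 ≈ -16.056)
R(E) = -199/18 + 2*E² (R(E) = 5 + ((E² + E*E) - 289/18) = 5 + ((E² + E²) - 289/18) = 5 + (2*E² - 289/18) = 5 + (-289/18 + 2*E²) = -199/18 + 2*E²)
(-259707 + 408857)/(R(549) - 293809) = (-259707 + 408857)/((-199/18 + 2*549²) - 293809) = 149150/((-199/18 + 2*301401) - 293809) = 149150/((-199/18 + 602802) - 293809) = 149150/(10850237/18 - 293809) = 149150/(5561675/18) = 149150*(18/5561675) = 107388/222467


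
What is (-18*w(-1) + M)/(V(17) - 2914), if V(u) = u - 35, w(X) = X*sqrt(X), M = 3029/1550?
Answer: -3029/4544600 - 9*I/1466 ≈ -0.00066651 - 0.0061392*I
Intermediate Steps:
M = 3029/1550 (M = 3029*(1/1550) = 3029/1550 ≈ 1.9542)
w(X) = X**(3/2)
V(u) = -35 + u
(-18*w(-1) + M)/(V(17) - 2914) = (-(-18)*I + 3029/1550)/((-35 + 17) - 2914) = (-(-18)*I + 3029/1550)/(-18 - 2914) = (18*I + 3029/1550)/(-2932) = (3029/1550 + 18*I)*(-1/2932) = -3029/4544600 - 9*I/1466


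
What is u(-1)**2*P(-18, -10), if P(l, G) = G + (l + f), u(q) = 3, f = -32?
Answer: -540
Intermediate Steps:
P(l, G) = -32 + G + l (P(l, G) = G + (l - 32) = G + (-32 + l) = -32 + G + l)
u(-1)**2*P(-18, -10) = 3**2*(-32 - 10 - 18) = 9*(-60) = -540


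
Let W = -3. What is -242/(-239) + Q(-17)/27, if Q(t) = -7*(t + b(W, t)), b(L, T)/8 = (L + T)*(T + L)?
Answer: -1772875/2151 ≈ -824.21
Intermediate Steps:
b(L, T) = 8*(L + T)² (b(L, T) = 8*((L + T)*(T + L)) = 8*((L + T)*(L + T)) = 8*(L + T)²)
Q(t) = -56*(-3 + t)² - 7*t (Q(t) = -7*(t + 8*(-3 + t)²) = -56*(-3 + t)² - 7*t)
-242/(-239) + Q(-17)/27 = -242/(-239) + (-504 - 56*(-17)² + 329*(-17))/27 = -242*(-1/239) + (-504 - 56*289 - 5593)*(1/27) = 242/239 + (-504 - 16184 - 5593)*(1/27) = 242/239 - 22281*1/27 = 242/239 - 7427/9 = -1772875/2151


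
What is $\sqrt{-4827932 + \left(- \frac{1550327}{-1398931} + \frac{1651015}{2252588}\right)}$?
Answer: $\frac{i \sqrt{11985526275213175383211589879335}}{1575607591714} \approx 2197.3 i$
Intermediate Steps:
$\sqrt{-4827932 + \left(- \frac{1550327}{-1398931} + \frac{1651015}{2252588}\right)} = \sqrt{-4827932 + \left(\left(-1550327\right) \left(- \frac{1}{1398931}\right) + 1651015 \cdot \frac{1}{2252588}\right)} = \sqrt{-4827932 + \left(\frac{1550327}{1398931} + \frac{1651015}{2252588}\right)} = \sqrt{-4827932 + \frac{5801904061241}{3151215183428}} = \sqrt{- \frac{15213846821053849655}{3151215183428}} = \frac{i \sqrt{11985526275213175383211589879335}}{1575607591714}$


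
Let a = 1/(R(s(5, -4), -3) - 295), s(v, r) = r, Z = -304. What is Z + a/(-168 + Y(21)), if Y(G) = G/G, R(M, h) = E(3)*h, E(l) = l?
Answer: -15433471/50768 ≈ -304.00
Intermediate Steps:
R(M, h) = 3*h
Y(G) = 1
a = -1/304 (a = 1/(3*(-3) - 295) = 1/(-9 - 295) = 1/(-304) = -1/304 ≈ -0.0032895)
Z + a/(-168 + Y(21)) = -304 - 1/304/(-168 + 1) = -304 - 1/304/(-167) = -304 - 1/167*(-1/304) = -304 + 1/50768 = -15433471/50768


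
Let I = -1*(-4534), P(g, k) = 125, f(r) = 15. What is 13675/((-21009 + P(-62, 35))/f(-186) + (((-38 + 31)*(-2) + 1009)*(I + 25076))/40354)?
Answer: -4138807125/194193743 ≈ -21.313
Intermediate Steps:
I = 4534
13675/((-21009 + P(-62, 35))/f(-186) + (((-38 + 31)*(-2) + 1009)*(I + 25076))/40354) = 13675/((-21009 + 125)/15 + (((-38 + 31)*(-2) + 1009)*(4534 + 25076))/40354) = 13675/(-20884*1/15 + ((-7*(-2) + 1009)*29610)*(1/40354)) = 13675/(-20884/15 + ((14 + 1009)*29610)*(1/40354)) = 13675/(-20884/15 + (1023*29610)*(1/40354)) = 13675/(-20884/15 + 30291030*(1/40354)) = 13675/(-20884/15 + 15145515/20177) = 13675/(-194193743/302655) = 13675*(-302655/194193743) = -4138807125/194193743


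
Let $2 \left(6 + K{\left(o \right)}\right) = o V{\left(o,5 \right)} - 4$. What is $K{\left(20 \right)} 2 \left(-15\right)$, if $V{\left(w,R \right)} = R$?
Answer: $-1260$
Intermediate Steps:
$K{\left(o \right)} = -8 + \frac{5 o}{2}$ ($K{\left(o \right)} = -6 + \frac{o 5 - 4}{2} = -6 + \frac{5 o - 4}{2} = -6 + \frac{-4 + 5 o}{2} = -6 + \left(-2 + \frac{5 o}{2}\right) = -8 + \frac{5 o}{2}$)
$K{\left(20 \right)} 2 \left(-15\right) = \left(-8 + \frac{5}{2} \cdot 20\right) 2 \left(-15\right) = \left(-8 + 50\right) \left(-30\right) = 42 \left(-30\right) = -1260$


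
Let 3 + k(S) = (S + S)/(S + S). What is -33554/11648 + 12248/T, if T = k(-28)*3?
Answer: -35716507/17472 ≈ -2044.2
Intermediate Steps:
k(S) = -2 (k(S) = -3 + (S + S)/(S + S) = -3 + (2*S)/((2*S)) = -3 + (2*S)*(1/(2*S)) = -3 + 1 = -2)
T = -6 (T = -2*3 = -6)
-33554/11648 + 12248/T = -33554/11648 + 12248/(-6) = -33554*1/11648 + 12248*(-⅙) = -16777/5824 - 6124/3 = -35716507/17472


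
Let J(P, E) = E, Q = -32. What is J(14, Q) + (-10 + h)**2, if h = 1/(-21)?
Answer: 30409/441 ≈ 68.955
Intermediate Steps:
h = -1/21 ≈ -0.047619
J(14, Q) + (-10 + h)**2 = -32 + (-10 - 1/21)**2 = -32 + (-211/21)**2 = -32 + 44521/441 = 30409/441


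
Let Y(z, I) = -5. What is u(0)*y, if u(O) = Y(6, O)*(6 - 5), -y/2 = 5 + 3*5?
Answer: 200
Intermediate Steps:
y = -40 (y = -2*(5 + 3*5) = -2*(5 + 15) = -2*20 = -40)
u(O) = -5 (u(O) = -5*(6 - 5) = -5*1 = -5)
u(0)*y = -5*(-40) = 200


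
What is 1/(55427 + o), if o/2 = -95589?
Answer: -1/135751 ≈ -7.3664e-6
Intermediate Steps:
o = -191178 (o = 2*(-95589) = -191178)
1/(55427 + o) = 1/(55427 - 191178) = 1/(-135751) = -1/135751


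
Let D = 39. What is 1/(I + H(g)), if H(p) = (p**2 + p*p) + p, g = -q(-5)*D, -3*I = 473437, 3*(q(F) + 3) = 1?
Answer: -3/408229 ≈ -7.3488e-6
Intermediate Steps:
q(F) = -8/3 (q(F) = -3 + (1/3)*1 = -3 + 1/3 = -8/3)
I = -473437/3 (I = -1/3*473437 = -473437/3 ≈ -1.5781e+5)
g = 104 (g = -(-8)*39/3 = -1*(-104) = 104)
H(p) = p + 2*p**2 (H(p) = (p**2 + p**2) + p = 2*p**2 + p = p + 2*p**2)
1/(I + H(g)) = 1/(-473437/3 + 104*(1 + 2*104)) = 1/(-473437/3 + 104*(1 + 208)) = 1/(-473437/3 + 104*209) = 1/(-473437/3 + 21736) = 1/(-408229/3) = -3/408229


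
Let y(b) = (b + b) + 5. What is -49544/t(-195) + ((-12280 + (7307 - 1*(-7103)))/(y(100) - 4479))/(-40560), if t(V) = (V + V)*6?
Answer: 5505530651/260030160 ≈ 21.173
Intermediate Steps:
y(b) = 5 + 2*b (y(b) = 2*b + 5 = 5 + 2*b)
t(V) = 12*V (t(V) = (2*V)*6 = 12*V)
-49544/t(-195) + ((-12280 + (7307 - 1*(-7103)))/(y(100) - 4479))/(-40560) = -49544/(12*(-195)) + ((-12280 + (7307 - 1*(-7103)))/((5 + 2*100) - 4479))/(-40560) = -49544/(-2340) + ((-12280 + (7307 + 7103))/((5 + 200) - 4479))*(-1/40560) = -49544*(-1/2340) + ((-12280 + 14410)/(205 - 4479))*(-1/40560) = 12386/585 + (2130/(-4274))*(-1/40560) = 12386/585 + (2130*(-1/4274))*(-1/40560) = 12386/585 - 1065/2137*(-1/40560) = 12386/585 + 71/5778448 = 5505530651/260030160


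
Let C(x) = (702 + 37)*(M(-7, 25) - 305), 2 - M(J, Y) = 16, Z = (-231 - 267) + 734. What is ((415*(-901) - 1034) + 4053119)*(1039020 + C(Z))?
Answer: 2954596719430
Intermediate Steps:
Z = 236 (Z = -498 + 734 = 236)
M(J, Y) = -14 (M(J, Y) = 2 - 1*16 = 2 - 16 = -14)
C(x) = -235741 (C(x) = (702 + 37)*(-14 - 305) = 739*(-319) = -235741)
((415*(-901) - 1034) + 4053119)*(1039020 + C(Z)) = ((415*(-901) - 1034) + 4053119)*(1039020 - 235741) = ((-373915 - 1034) + 4053119)*803279 = (-374949 + 4053119)*803279 = 3678170*803279 = 2954596719430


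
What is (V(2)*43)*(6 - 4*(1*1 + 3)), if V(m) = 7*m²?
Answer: -12040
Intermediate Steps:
(V(2)*43)*(6 - 4*(1*1 + 3)) = ((7*2²)*43)*(6 - 4*(1*1 + 3)) = ((7*4)*43)*(6 - 4*(1 + 3)) = (28*43)*(6 - 4*4) = 1204*(6 - 16) = 1204*(-10) = -12040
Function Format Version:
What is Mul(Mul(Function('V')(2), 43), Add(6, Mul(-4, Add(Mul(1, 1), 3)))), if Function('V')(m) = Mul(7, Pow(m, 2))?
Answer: -12040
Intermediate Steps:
Mul(Mul(Function('V')(2), 43), Add(6, Mul(-4, Add(Mul(1, 1), 3)))) = Mul(Mul(Mul(7, Pow(2, 2)), 43), Add(6, Mul(-4, Add(Mul(1, 1), 3)))) = Mul(Mul(Mul(7, 4), 43), Add(6, Mul(-4, Add(1, 3)))) = Mul(Mul(28, 43), Add(6, Mul(-4, 4))) = Mul(1204, Add(6, -16)) = Mul(1204, -10) = -12040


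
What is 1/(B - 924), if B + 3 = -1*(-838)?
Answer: -1/89 ≈ -0.011236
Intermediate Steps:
B = 835 (B = -3 - 1*(-838) = -3 + 838 = 835)
1/(B - 924) = 1/(835 - 924) = 1/(-89) = -1/89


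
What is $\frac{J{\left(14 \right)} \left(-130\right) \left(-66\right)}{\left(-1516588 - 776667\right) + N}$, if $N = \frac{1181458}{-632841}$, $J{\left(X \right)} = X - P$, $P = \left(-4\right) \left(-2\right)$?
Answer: $- \frac{32578654680}{1451266968913} \approx -0.022448$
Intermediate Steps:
$P = 8$
$J{\left(X \right)} = -8 + X$ ($J{\left(X \right)} = X - 8 = -8 + X$)
$N = - \frac{1181458}{632841}$ ($N = 1181458 \left(- \frac{1}{632841}\right) = - \frac{1181458}{632841} \approx -1.8669$)
$\frac{J{\left(14 \right)} \left(-130\right) \left(-66\right)}{\left(-1516588 - 776667\right) + N} = \frac{\left(-8 + 14\right) \left(-130\right) \left(-66\right)}{\left(-1516588 - 776667\right) - \frac{1181458}{632841}} = \frac{6 \left(-130\right) \left(-66\right)}{-2293255 - \frac{1181458}{632841}} = \frac{\left(-780\right) \left(-66\right)}{- \frac{1451266968913}{632841}} = 51480 \left(- \frac{632841}{1451266968913}\right) = - \frac{32578654680}{1451266968913}$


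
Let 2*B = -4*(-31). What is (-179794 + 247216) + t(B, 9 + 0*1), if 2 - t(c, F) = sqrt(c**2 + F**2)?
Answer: 67424 - 5*sqrt(157) ≈ 67361.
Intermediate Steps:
B = 62 (B = (-4*(-31))/2 = (1/2)*124 = 62)
t(c, F) = 2 - sqrt(F**2 + c**2) (t(c, F) = 2 - sqrt(c**2 + F**2) = 2 - sqrt(F**2 + c**2))
(-179794 + 247216) + t(B, 9 + 0*1) = (-179794 + 247216) + (2 - sqrt((9 + 0*1)**2 + 62**2)) = 67422 + (2 - sqrt((9 + 0)**2 + 3844)) = 67422 + (2 - sqrt(9**2 + 3844)) = 67422 + (2 - sqrt(81 + 3844)) = 67422 + (2 - sqrt(3925)) = 67422 + (2 - 5*sqrt(157)) = 67424 - 5*sqrt(157)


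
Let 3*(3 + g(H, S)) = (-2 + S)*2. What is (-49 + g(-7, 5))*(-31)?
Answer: 1550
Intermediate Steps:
g(H, S) = -13/3 + 2*S/3 (g(H, S) = -3 + ((-2 + S)*2)/3 = -3 + (-4 + 2*S)/3 = -3 + (-4/3 + 2*S/3) = -13/3 + 2*S/3)
(-49 + g(-7, 5))*(-31) = (-49 + (-13/3 + (⅔)*5))*(-31) = (-49 + (-13/3 + 10/3))*(-31) = (-49 - 1)*(-31) = -50*(-31) = 1550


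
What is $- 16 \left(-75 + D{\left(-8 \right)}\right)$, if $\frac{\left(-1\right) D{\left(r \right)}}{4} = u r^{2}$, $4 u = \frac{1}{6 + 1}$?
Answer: $\frac{9424}{7} \approx 1346.3$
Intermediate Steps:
$u = \frac{1}{28}$ ($u = \frac{1}{4 \left(6 + 1\right)} = \frac{1}{4 \cdot 7} = \frac{1}{4} \cdot \frac{1}{7} = \frac{1}{28} \approx 0.035714$)
$D{\left(r \right)} = - \frac{r^{2}}{7}$ ($D{\left(r \right)} = - 4 \frac{r^{2}}{28} = - \frac{r^{2}}{7}$)
$- 16 \left(-75 + D{\left(-8 \right)}\right) = - 16 \left(-75 - \frac{\left(-8\right)^{2}}{7}\right) = - 16 \left(-75 - \frac{64}{7}\right) = \left(-16\right) \left(- \frac{589}{7}\right) = \frac{9424}{7}$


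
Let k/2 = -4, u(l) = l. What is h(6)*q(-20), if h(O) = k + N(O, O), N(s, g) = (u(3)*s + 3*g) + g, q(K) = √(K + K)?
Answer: 68*I*√10 ≈ 215.03*I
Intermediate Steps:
q(K) = √2*√K (q(K) = √(2*K) = √2*√K)
k = -8 (k = 2*(-4) = -8)
N(s, g) = 3*s + 4*g (N(s, g) = (3*s + 3*g) + g = (3*g + 3*s) + g = 3*s + 4*g)
h(O) = -8 + 7*O (h(O) = -8 + (3*O + 4*O) = -8 + 7*O)
h(6)*q(-20) = (-8 + 7*6)*(√2*√(-20)) = (-8 + 42)*(√2*(2*I*√5)) = 34*(2*I*√10) = 68*I*√10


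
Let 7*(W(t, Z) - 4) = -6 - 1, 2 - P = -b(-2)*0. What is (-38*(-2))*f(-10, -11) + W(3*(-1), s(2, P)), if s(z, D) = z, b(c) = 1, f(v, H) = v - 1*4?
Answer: -1061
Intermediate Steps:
f(v, H) = -4 + v (f(v, H) = v - 4 = -4 + v)
P = 2 (P = 2 - (-1*1)*0 = 2 - (-1)*0 = 2 - 1*0 = 2 + 0 = 2)
W(t, Z) = 3 (W(t, Z) = 4 + (-6 - 1)/7 = 4 + (1/7)*(-7) = 4 - 1 = 3)
(-38*(-2))*f(-10, -11) + W(3*(-1), s(2, P)) = (-38*(-2))*(-4 - 10) + 3 = 76*(-14) + 3 = -1064 + 3 = -1061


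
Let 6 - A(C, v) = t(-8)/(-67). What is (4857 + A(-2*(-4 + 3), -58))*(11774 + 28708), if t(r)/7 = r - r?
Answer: 196863966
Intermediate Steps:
t(r) = 0 (t(r) = 7*(r - r) = 7*0 = 0)
A(C, v) = 6 (A(C, v) = 6 - 0/(-67) = 6 - 0*(-1)/67 = 6 - 1*0 = 6 + 0 = 6)
(4857 + A(-2*(-4 + 3), -58))*(11774 + 28708) = (4857 + 6)*(11774 + 28708) = 4863*40482 = 196863966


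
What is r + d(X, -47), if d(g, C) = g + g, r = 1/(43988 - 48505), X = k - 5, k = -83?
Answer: -794993/4517 ≈ -176.00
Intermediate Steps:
X = -88 (X = -83 - 5 = -88)
r = -1/4517 (r = 1/(-4517) = -1/4517 ≈ -0.00022139)
d(g, C) = 2*g
r + d(X, -47) = -1/4517 + 2*(-88) = -1/4517 - 176 = -794993/4517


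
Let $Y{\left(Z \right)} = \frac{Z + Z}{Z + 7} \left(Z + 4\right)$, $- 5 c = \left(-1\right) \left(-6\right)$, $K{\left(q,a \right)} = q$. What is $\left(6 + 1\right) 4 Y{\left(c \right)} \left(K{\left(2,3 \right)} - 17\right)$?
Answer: $\frac{14112}{29} \approx 486.62$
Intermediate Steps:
$c = - \frac{6}{5}$ ($c = - \frac{\left(-1\right) \left(-6\right)}{5} = \left(- \frac{1}{5}\right) 6 = - \frac{6}{5} \approx -1.2$)
$Y{\left(Z \right)} = \frac{2 Z \left(4 + Z\right)}{7 + Z}$ ($Y{\left(Z \right)} = \frac{2 Z}{7 + Z} \left(4 + Z\right) = \frac{2 Z \left(4 + Z\right)}{7 + Z}$)
$\left(6 + 1\right) 4 Y{\left(c \right)} \left(K{\left(2,3 \right)} - 17\right) = \left(6 + 1\right) 4 \cdot 2 \left(- \frac{6}{5}\right) \frac{1}{7 - \frac{6}{5}} \left(4 - \frac{6}{5}\right) \left(2 - 17\right) = 7 \cdot 4 \cdot 2 \left(- \frac{6}{5}\right) \frac{1}{\frac{29}{5}} \cdot \frac{14}{5} \left(-15\right) = 28 \cdot 2 \left(- \frac{6}{5}\right) \frac{5}{29} \cdot \frac{14}{5} \left(-15\right) = 28 \left(- \frac{168}{145}\right) \left(-15\right) = \left(- \frac{4704}{145}\right) \left(-15\right) = \frac{14112}{29}$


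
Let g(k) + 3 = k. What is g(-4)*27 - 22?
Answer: -211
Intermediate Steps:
g(k) = -3 + k
g(-4)*27 - 22 = (-3 - 4)*27 - 22 = -7*27 - 22 = -189 - 22 = -211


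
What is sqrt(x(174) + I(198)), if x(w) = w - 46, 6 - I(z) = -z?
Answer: 2*sqrt(83) ≈ 18.221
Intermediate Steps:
I(z) = 6 + z (I(z) = 6 - (-1)*z = 6 + z)
x(w) = -46 + w
sqrt(x(174) + I(198)) = sqrt((-46 + 174) + (6 + 198)) = sqrt(128 + 204) = sqrt(332) = 2*sqrt(83)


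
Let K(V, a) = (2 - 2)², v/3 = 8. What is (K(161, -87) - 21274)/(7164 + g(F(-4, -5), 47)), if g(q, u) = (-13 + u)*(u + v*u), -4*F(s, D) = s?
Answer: -10637/23557 ≈ -0.45154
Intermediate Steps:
v = 24 (v = 3*8 = 24)
F(s, D) = -s/4
g(q, u) = 25*u*(-13 + u) (g(q, u) = (-13 + u)*(u + 24*u) = (-13 + u)*(25*u) = 25*u*(-13 + u))
K(V, a) = 0 (K(V, a) = 0² = 0)
(K(161, -87) - 21274)/(7164 + g(F(-4, -5), 47)) = (0 - 21274)/(7164 + 25*47*(-13 + 47)) = -21274/(7164 + 25*47*34) = -21274/(7164 + 39950) = -21274/47114 = -21274*1/47114 = -10637/23557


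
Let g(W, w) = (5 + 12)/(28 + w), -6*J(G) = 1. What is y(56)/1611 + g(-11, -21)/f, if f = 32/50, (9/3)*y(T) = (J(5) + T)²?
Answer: 21628525/4871664 ≈ 4.4397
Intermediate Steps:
J(G) = -⅙ (J(G) = -⅙*1 = -⅙)
g(W, w) = 17/(28 + w)
y(T) = (-⅙ + T)²/3
f = 16/25 (f = (1/50)*32 = 16/25 ≈ 0.64000)
y(56)/1611 + g(-11, -21)/f = ((-1 + 6*56)²/108)/1611 + (17/(28 - 21))/(16/25) = ((-1 + 336)²/108)*(1/1611) + (17/7)*(25/16) = ((1/108)*335²)*(1/1611) + (17*(⅐))*(25/16) = ((1/108)*112225)*(1/1611) + (17/7)*(25/16) = (112225/108)*(1/1611) + 425/112 = 112225/173988 + 425/112 = 21628525/4871664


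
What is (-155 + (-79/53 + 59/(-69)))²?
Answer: 331100120569/13373649 ≈ 24758.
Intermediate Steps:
(-155 + (-79/53 + 59/(-69)))² = (-155 + (-79*1/53 + 59*(-1/69)))² = (-155 + (-79/53 - 59/69))² = (-155 - 8578/3657)² = (-575413/3657)² = 331100120569/13373649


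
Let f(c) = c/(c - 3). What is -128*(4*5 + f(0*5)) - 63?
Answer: -2623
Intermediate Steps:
f(c) = c/(-3 + c)
-128*(4*5 + f(0*5)) - 63 = -128*(4*5 + (0*5)/(-3 + 0*5)) - 63 = -128*(20 + 0/(-3 + 0)) - 63 = -128*(20 + 0/(-3)) - 63 = -128*(20 + 0*(-1/3)) - 63 = -128*(20 + 0) - 63 = -128*20 - 63 = -2560 - 63 = -2623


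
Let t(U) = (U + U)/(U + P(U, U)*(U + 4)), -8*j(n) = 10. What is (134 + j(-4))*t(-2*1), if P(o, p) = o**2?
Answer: -177/2 ≈ -88.500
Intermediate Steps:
j(n) = -5/4 (j(n) = -1/8*10 = -5/4)
t(U) = 2*U/(U + U**2*(4 + U)) (t(U) = (U + U)/(U + U**2*(U + 4)) = (2*U)/(U + U**2*(4 + U)) = 2*U/(U + U**2*(4 + U)))
(134 + j(-4))*t(-2*1) = (134 - 5/4)*(2/(1 + (-2*1)**2 + 4*(-2*1))) = 531*(2/(1 + (-2)**2 + 4*(-2)))/4 = 531*(2/(1 + 4 - 8))/4 = 531*(2/(-3))/4 = 531*(2*(-1/3))/4 = (531/4)*(-2/3) = -177/2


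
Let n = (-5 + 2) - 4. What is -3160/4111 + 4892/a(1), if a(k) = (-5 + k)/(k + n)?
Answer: 30163358/4111 ≈ 7337.2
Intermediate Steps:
n = -7 (n = -3 - 4 = -7)
a(k) = (-5 + k)/(-7 + k) (a(k) = (-5 + k)/(k - 7) = (-5 + k)/(-7 + k))
-3160/4111 + 4892/a(1) = -3160/4111 + 4892/(((-5 + 1)/(-7 + 1))) = -3160*1/4111 + 4892/((-4/(-6))) = -3160/4111 + 4892/((-⅙*(-4))) = -3160/4111 + 4892/(⅔) = -3160/4111 + 4892*(3/2) = -3160/4111 + 7338 = 30163358/4111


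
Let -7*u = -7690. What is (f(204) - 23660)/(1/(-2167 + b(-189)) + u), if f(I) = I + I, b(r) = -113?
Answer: -371101920/17533193 ≈ -21.166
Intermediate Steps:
u = 7690/7 (u = -⅐*(-7690) = 7690/7 ≈ 1098.6)
f(I) = 2*I
(f(204) - 23660)/(1/(-2167 + b(-189)) + u) = (2*204 - 23660)/(1/(-2167 - 113) + 7690/7) = (408 - 23660)/(1/(-2280) + 7690/7) = -23252/(-1/2280 + 7690/7) = -23252/17533193/15960 = -23252*15960/17533193 = -371101920/17533193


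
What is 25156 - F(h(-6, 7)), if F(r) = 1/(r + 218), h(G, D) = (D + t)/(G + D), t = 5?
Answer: 5785879/230 ≈ 25156.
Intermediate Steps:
h(G, D) = (5 + D)/(D + G) (h(G, D) = (D + 5)/(G + D) = (5 + D)/(D + G))
F(r) = 1/(218 + r)
25156 - F(h(-6, 7)) = 25156 - 1/(218 + (5 + 7)/(7 - 6)) = 25156 - 1/(218 + 12/1) = 25156 - 1/(218 + 1*12) = 25156 - 1/(218 + 12) = 25156 - 1/230 = 5785879/230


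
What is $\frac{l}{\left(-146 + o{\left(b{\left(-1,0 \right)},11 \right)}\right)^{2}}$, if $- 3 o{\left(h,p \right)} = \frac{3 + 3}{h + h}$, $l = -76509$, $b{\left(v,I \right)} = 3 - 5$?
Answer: $- \frac{34004}{9409} \approx -3.614$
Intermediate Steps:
$b{\left(v,I \right)} = -2$ ($b{\left(v,I \right)} = 3 - 5 = -2$)
$o{\left(h,p \right)} = - \frac{1}{h}$ ($o{\left(h,p \right)} = - \frac{\left(3 + 3\right) \frac{1}{h + h}}{3} = - \frac{6 \frac{1}{2 h}}{3} = - \frac{3 \frac{1}{h}}{3} = - \frac{1}{h}$)
$\frac{l}{\left(-146 + o{\left(b{\left(-1,0 \right)},11 \right)}\right)^{2}} = - \frac{76509}{\left(-146 - \frac{1}{-2}\right)^{2}} = - \frac{76509}{\left(-146 - - \frac{1}{2}\right)^{2}} = - \frac{76509}{\left(-146 + \frac{1}{2}\right)^{2}} = - \frac{76509}{\left(- \frac{291}{2}\right)^{2}} = - \frac{76509}{\frac{84681}{4}} = \left(-76509\right) \frac{4}{84681} = - \frac{34004}{9409}$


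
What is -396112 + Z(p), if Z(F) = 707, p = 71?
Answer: -395405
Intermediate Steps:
-396112 + Z(p) = -396112 + 707 = -395405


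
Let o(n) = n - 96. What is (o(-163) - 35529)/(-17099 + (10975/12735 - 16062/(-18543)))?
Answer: 140852683629/67290618190 ≈ 2.0932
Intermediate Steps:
o(n) = -96 + n
(o(-163) - 35529)/(-17099 + (10975/12735 - 16062/(-18543))) = ((-96 - 163) - 35529)/(-17099 + (10975/12735 - 16062/(-18543))) = (-259 - 35529)/(-17099 + (10975*(1/12735) - 16062*(-1/18543))) = -35788/(-17099 + (2195/2547 + 5354/6181)) = -35788/(-17099 + 27203933/15743007) = -35788/(-269162472760/15743007) = -35788*(-15743007/269162472760) = 140852683629/67290618190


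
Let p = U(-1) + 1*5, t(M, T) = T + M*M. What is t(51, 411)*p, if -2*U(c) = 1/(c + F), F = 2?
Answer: 13554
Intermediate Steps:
U(c) = -1/(2*(2 + c)) (U(c) = -1/(2*(c + 2)) = -1/(2*(2 + c)))
t(M, T) = T + M²
p = 9/2 (p = -1/(4 + 2*(-1)) + 1*5 = -1/(4 - 2) + 5 = -1/2 + 5 = -1*½ + 5 = -½ + 5 = 9/2 ≈ 4.5000)
t(51, 411)*p = (411 + 51²)*(9/2) = (411 + 2601)*(9/2) = 3012*(9/2) = 13554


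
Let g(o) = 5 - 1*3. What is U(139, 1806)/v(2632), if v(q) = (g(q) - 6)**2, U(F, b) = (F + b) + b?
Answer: 3751/16 ≈ 234.44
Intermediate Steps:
g(o) = 2 (g(o) = 5 - 3 = 2)
U(F, b) = F + 2*b
v(q) = 16 (v(q) = (2 - 6)**2 = (-4)**2 = 16)
U(139, 1806)/v(2632) = (139 + 2*1806)/16 = (139 + 3612)*(1/16) = 3751*(1/16) = 3751/16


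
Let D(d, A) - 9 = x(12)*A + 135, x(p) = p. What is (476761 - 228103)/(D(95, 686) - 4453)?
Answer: 248658/3923 ≈ 63.385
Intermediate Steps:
D(d, A) = 144 + 12*A (D(d, A) = 9 + (12*A + 135) = 9 + (135 + 12*A) = 144 + 12*A)
(476761 - 228103)/(D(95, 686) - 4453) = (476761 - 228103)/((144 + 12*686) - 4453) = 248658/((144 + 8232) - 4453) = 248658/(8376 - 4453) = 248658/3923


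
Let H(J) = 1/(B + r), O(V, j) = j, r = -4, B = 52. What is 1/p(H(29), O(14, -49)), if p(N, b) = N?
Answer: 48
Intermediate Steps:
H(J) = 1/48 (H(J) = 1/(52 - 4) = 1/48)
1/p(H(29), O(14, -49)) = 1/(1/48) = 48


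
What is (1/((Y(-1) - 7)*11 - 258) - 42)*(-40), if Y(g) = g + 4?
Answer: 253700/151 ≈ 1680.1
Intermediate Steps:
Y(g) = 4 + g
(1/((Y(-1) - 7)*11 - 258) - 42)*(-40) = (1/(((4 - 1) - 7)*11 - 258) - 42)*(-40) = (1/((3 - 7)*11 - 258) - 42)*(-40) = (1/(-4*11 - 258) - 42)*(-40) = (1/(-44 - 258) - 42)*(-40) = (1/(-302) - 42)*(-40) = (-1/302 - 42)*(-40) = -12685/302*(-40) = 253700/151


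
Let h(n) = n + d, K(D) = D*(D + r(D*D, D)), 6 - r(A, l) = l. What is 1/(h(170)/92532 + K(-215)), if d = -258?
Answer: -2103/2712872 ≈ -0.00077519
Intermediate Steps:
r(A, l) = 6 - l
K(D) = 6*D (K(D) = D*(D + (6 - D)) = D*6 = 6*D)
h(n) = -258 + n (h(n) = n - 258 = -258 + n)
1/(h(170)/92532 + K(-215)) = 1/((-258 + 170)/92532 + 6*(-215)) = 1/(-88*1/92532 - 1290) = 1/(-2/2103 - 1290) = 1/(-2712872/2103) = -2103/2712872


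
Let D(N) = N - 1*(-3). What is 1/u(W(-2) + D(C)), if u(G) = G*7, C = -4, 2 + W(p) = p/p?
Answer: -1/14 ≈ -0.071429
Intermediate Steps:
W(p) = -1 (W(p) = -2 + p/p = -2 + 1 = -1)
D(N) = 3 + N (D(N) = N + 3 = 3 + N)
u(G) = 7*G
1/u(W(-2) + D(C)) = 1/(7*(-1 + (3 - 4))) = 1/(7*(-1 - 1)) = 1/(7*(-2)) = 1/(-14) = -1/14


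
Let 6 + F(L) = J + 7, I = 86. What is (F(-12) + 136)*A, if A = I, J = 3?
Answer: 12040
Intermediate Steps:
F(L) = 4 (F(L) = -6 + (3 + 7) = -6 + 10 = 4)
A = 86
(F(-12) + 136)*A = (4 + 136)*86 = 140*86 = 12040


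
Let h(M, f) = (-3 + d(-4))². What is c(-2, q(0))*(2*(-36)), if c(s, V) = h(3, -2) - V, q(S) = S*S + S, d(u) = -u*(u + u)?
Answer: -88200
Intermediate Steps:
d(u) = -2*u² (d(u) = -u*2*u = -2*u²)
h(M, f) = 1225 (h(M, f) = (-3 - 2*(-4)²)² = (-3 - 2*16)² = (-3 - 32)² = (-35)² = 1225)
q(S) = S + S² (q(S) = S² + S = S + S²)
c(s, V) = 1225 - V
c(-2, q(0))*(2*(-36)) = (1225 - 0*(1 + 0))*(2*(-36)) = (1225 - 0)*(-72) = (1225 - 1*0)*(-72) = (1225 + 0)*(-72) = 1225*(-72) = -88200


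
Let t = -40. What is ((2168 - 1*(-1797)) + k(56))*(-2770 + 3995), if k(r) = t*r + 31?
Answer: 2151100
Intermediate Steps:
k(r) = 31 - 40*r (k(r) = -40*r + 31 = 31 - 40*r)
((2168 - 1*(-1797)) + k(56))*(-2770 + 3995) = ((2168 - 1*(-1797)) + (31 - 40*56))*(-2770 + 3995) = ((2168 + 1797) + (31 - 2240))*1225 = (3965 - 2209)*1225 = 1756*1225 = 2151100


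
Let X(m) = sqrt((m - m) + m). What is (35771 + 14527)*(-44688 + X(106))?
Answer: -2247717024 + 50298*sqrt(106) ≈ -2.2472e+9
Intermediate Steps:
X(m) = sqrt(m) (X(m) = sqrt(0 + m) = sqrt(m))
(35771 + 14527)*(-44688 + X(106)) = (35771 + 14527)*(-44688 + sqrt(106)) = 50298*(-44688 + sqrt(106)) = -2247717024 + 50298*sqrt(106)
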